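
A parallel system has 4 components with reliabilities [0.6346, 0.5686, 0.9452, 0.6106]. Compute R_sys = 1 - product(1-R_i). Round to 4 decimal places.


Components: [0.6346, 0.5686, 0.9452, 0.6106]
(1 - 0.6346) = 0.3654, running product = 0.3654
(1 - 0.5686) = 0.4314, running product = 0.1576
(1 - 0.9452) = 0.0548, running product = 0.0086
(1 - 0.6106) = 0.3894, running product = 0.0034
Product of (1-R_i) = 0.0034
R_sys = 1 - 0.0034 = 0.9966

0.9966


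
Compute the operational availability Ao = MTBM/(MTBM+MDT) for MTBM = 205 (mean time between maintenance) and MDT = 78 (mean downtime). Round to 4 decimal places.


MTBM = 205
MDT = 78
MTBM + MDT = 283
Ao = 205 / 283
Ao = 0.7244

0.7244


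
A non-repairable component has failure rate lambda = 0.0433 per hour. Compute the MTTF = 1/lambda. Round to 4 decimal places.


lambda = 0.0433
MTTF = 1 / 0.0433
MTTF = 23.0947

23.0947


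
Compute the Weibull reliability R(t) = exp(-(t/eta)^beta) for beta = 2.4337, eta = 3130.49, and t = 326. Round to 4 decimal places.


beta = 2.4337, eta = 3130.49, t = 326
t/eta = 326 / 3130.49 = 0.1041
(t/eta)^beta = 0.1041^2.4337 = 0.0041
R(t) = exp(-0.0041)
R(t) = 0.9959

0.9959


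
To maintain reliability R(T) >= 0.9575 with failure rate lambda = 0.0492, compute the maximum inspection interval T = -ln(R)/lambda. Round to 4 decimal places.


R_target = 0.9575
lambda = 0.0492
-ln(0.9575) = 0.0434
T = 0.0434 / 0.0492
T = 0.8827

0.8827


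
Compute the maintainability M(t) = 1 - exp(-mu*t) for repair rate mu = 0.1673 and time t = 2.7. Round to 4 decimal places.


mu = 0.1673, t = 2.7
mu * t = 0.1673 * 2.7 = 0.4517
exp(-0.4517) = 0.6365
M(t) = 1 - 0.6365
M(t) = 0.3635

0.3635


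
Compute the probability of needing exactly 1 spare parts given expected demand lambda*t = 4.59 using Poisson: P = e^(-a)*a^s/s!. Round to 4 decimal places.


a = 4.59, s = 1
e^(-a) = e^(-4.59) = 0.0102
a^s = 4.59^1 = 4.59
s! = 1
P = 0.0102 * 4.59 / 1
P = 0.0466

0.0466


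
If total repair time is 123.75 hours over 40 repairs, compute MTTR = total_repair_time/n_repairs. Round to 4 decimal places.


total_repair_time = 123.75
n_repairs = 40
MTTR = 123.75 / 40
MTTR = 3.0938

3.0938


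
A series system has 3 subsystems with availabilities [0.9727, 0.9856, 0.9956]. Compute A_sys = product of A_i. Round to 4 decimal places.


Subsystems: [0.9727, 0.9856, 0.9956]
After subsystem 1 (A=0.9727): product = 0.9727
After subsystem 2 (A=0.9856): product = 0.9587
After subsystem 3 (A=0.9956): product = 0.9545
A_sys = 0.9545

0.9545


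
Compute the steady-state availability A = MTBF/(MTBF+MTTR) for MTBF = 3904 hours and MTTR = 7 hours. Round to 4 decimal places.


MTBF = 3904
MTTR = 7
MTBF + MTTR = 3911
A = 3904 / 3911
A = 0.9982

0.9982


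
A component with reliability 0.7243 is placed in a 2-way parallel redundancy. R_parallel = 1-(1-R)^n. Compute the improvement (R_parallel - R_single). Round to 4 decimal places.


R_single = 0.7243, n = 2
1 - R_single = 0.2757
(1 - R_single)^n = 0.2757^2 = 0.076
R_parallel = 1 - 0.076 = 0.924
Improvement = 0.924 - 0.7243
Improvement = 0.1997

0.1997


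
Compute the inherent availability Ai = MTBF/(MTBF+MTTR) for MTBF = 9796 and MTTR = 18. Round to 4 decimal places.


MTBF = 9796
MTTR = 18
MTBF + MTTR = 9814
Ai = 9796 / 9814
Ai = 0.9982

0.9982


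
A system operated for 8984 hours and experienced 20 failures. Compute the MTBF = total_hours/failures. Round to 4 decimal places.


total_hours = 8984
failures = 20
MTBF = 8984 / 20
MTBF = 449.2

449.2


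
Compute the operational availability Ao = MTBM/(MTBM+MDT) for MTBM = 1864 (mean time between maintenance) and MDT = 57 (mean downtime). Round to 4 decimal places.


MTBM = 1864
MDT = 57
MTBM + MDT = 1921
Ao = 1864 / 1921
Ao = 0.9703

0.9703


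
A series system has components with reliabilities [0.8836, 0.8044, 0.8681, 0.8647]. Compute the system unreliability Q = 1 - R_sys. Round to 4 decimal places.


Components: [0.8836, 0.8044, 0.8681, 0.8647]
After component 1: product = 0.8836
After component 2: product = 0.7108
After component 3: product = 0.617
After component 4: product = 0.5335
R_sys = 0.5335
Q = 1 - 0.5335 = 0.4665

0.4665


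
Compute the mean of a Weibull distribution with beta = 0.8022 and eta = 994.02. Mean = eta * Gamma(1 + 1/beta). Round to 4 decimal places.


beta = 0.8022, eta = 994.02
1/beta = 1.2466
1 + 1/beta = 2.2466
Gamma(2.2466) = 1.1308
Mean = 994.02 * 1.1308
Mean = 1124.0231

1124.0231


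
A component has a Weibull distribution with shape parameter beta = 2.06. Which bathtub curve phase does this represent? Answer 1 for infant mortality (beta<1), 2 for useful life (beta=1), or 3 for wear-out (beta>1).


beta = 2.06
Compare beta to 1:
beta < 1 => infant mortality (phase 1)
beta = 1 => useful life (phase 2)
beta > 1 => wear-out (phase 3)
Since beta = 2.06, this is wear-out (increasing failure rate)
Phase = 3

3


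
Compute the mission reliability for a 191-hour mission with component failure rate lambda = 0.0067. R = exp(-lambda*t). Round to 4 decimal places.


lambda = 0.0067
mission_time = 191
lambda * t = 0.0067 * 191 = 1.2797
R = exp(-1.2797)
R = 0.2781

0.2781


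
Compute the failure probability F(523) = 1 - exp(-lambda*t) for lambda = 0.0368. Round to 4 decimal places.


lambda = 0.0368, t = 523
lambda * t = 19.2464
exp(-19.2464) = 0.0
F(t) = 1 - 0.0
F(t) = 1.0

1.0


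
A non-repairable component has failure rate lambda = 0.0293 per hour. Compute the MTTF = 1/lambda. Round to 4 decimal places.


lambda = 0.0293
MTTF = 1 / 0.0293
MTTF = 34.1297

34.1297


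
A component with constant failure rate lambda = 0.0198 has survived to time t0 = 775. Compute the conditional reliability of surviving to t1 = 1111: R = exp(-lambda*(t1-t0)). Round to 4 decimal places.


lambda = 0.0198
t0 = 775, t1 = 1111
t1 - t0 = 336
lambda * (t1-t0) = 0.0198 * 336 = 6.6528
R = exp(-6.6528)
R = 0.0013

0.0013


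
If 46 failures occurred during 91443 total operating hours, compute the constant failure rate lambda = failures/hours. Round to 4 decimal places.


failures = 46
total_hours = 91443
lambda = 46 / 91443
lambda = 0.0005

0.0005


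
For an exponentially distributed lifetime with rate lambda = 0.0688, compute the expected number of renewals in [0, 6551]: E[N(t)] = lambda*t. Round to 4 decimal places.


lambda = 0.0688
t = 6551
E[N(t)] = lambda * t
E[N(t)] = 0.0688 * 6551
E[N(t)] = 450.7088

450.7088


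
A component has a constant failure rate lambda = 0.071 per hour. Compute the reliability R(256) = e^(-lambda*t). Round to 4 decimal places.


lambda = 0.071
t = 256
lambda * t = 18.176
R(t) = e^(-18.176)
R(t) = 0.0

0.0


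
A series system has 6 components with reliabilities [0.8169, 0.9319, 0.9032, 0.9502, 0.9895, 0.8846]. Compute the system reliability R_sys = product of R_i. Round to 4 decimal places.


Components: [0.8169, 0.9319, 0.9032, 0.9502, 0.9895, 0.8846]
After component 1 (R=0.8169): product = 0.8169
After component 2 (R=0.9319): product = 0.7613
After component 3 (R=0.9032): product = 0.6876
After component 4 (R=0.9502): product = 0.6533
After component 5 (R=0.9895): product = 0.6465
After component 6 (R=0.8846): product = 0.5719
R_sys = 0.5719

0.5719


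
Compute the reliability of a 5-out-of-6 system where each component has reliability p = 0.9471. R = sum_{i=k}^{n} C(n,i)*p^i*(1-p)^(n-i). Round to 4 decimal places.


k = 5, n = 6, p = 0.9471
i=5: C(6,5)=6 * 0.9471^5 * 0.0529^1 = 0.2419
i=6: C(6,6)=1 * 0.9471^6 * 0.0529^0 = 0.7217
R = sum of terms = 0.9636

0.9636


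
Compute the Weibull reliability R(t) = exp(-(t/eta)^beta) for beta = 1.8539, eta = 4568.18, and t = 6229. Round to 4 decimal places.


beta = 1.8539, eta = 4568.18, t = 6229
t/eta = 6229 / 4568.18 = 1.3636
(t/eta)^beta = 1.3636^1.8539 = 1.7769
R(t) = exp(-1.7769)
R(t) = 0.1692

0.1692


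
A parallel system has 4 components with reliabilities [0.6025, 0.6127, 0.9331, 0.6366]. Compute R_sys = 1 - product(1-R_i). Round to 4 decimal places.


Components: [0.6025, 0.6127, 0.9331, 0.6366]
(1 - 0.6025) = 0.3975, running product = 0.3975
(1 - 0.6127) = 0.3873, running product = 0.154
(1 - 0.9331) = 0.0669, running product = 0.0103
(1 - 0.6366) = 0.3634, running product = 0.0037
Product of (1-R_i) = 0.0037
R_sys = 1 - 0.0037 = 0.9963

0.9963


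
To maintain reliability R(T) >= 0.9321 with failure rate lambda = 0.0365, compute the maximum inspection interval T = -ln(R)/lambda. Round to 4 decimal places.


R_target = 0.9321
lambda = 0.0365
-ln(0.9321) = 0.0703
T = 0.0703 / 0.0365
T = 1.9264

1.9264


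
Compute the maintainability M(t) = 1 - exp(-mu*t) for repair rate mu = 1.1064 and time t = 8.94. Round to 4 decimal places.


mu = 1.1064, t = 8.94
mu * t = 1.1064 * 8.94 = 9.8912
exp(-9.8912) = 0.0001
M(t) = 1 - 0.0001
M(t) = 0.9999

0.9999


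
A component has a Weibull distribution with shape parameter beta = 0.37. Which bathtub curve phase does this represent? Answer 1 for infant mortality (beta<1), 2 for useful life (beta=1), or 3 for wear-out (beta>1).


beta = 0.37
Compare beta to 1:
beta < 1 => infant mortality (phase 1)
beta = 1 => useful life (phase 2)
beta > 1 => wear-out (phase 3)
Since beta = 0.37, this is infant mortality (decreasing failure rate)
Phase = 1

1


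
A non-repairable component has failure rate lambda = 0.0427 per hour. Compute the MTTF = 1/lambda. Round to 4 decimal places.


lambda = 0.0427
MTTF = 1 / 0.0427
MTTF = 23.4192

23.4192


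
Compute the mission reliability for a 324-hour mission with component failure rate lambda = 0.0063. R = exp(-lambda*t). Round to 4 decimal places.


lambda = 0.0063
mission_time = 324
lambda * t = 0.0063 * 324 = 2.0412
R = exp(-2.0412)
R = 0.1299

0.1299


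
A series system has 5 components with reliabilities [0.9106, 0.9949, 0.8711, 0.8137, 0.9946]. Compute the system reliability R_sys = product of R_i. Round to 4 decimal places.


Components: [0.9106, 0.9949, 0.8711, 0.8137, 0.9946]
After component 1 (R=0.9106): product = 0.9106
After component 2 (R=0.9949): product = 0.906
After component 3 (R=0.8711): product = 0.7892
After component 4 (R=0.8137): product = 0.6422
After component 5 (R=0.9946): product = 0.6387
R_sys = 0.6387

0.6387


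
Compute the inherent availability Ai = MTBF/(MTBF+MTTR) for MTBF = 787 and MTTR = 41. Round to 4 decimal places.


MTBF = 787
MTTR = 41
MTBF + MTTR = 828
Ai = 787 / 828
Ai = 0.9505

0.9505


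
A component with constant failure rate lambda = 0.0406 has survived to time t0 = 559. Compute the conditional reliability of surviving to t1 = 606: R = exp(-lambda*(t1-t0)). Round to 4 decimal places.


lambda = 0.0406
t0 = 559, t1 = 606
t1 - t0 = 47
lambda * (t1-t0) = 0.0406 * 47 = 1.9082
R = exp(-1.9082)
R = 0.1483

0.1483


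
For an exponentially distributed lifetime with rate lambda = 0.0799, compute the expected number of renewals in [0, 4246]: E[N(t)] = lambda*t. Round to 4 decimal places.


lambda = 0.0799
t = 4246
E[N(t)] = lambda * t
E[N(t)] = 0.0799 * 4246
E[N(t)] = 339.2554

339.2554


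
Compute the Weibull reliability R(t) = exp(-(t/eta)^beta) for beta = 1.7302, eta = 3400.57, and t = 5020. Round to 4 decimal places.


beta = 1.7302, eta = 3400.57, t = 5020
t/eta = 5020 / 3400.57 = 1.4762
(t/eta)^beta = 1.4762^1.7302 = 1.9619
R(t) = exp(-1.9619)
R(t) = 0.1406

0.1406


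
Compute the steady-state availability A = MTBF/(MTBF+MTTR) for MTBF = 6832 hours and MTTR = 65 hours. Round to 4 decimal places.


MTBF = 6832
MTTR = 65
MTBF + MTTR = 6897
A = 6832 / 6897
A = 0.9906

0.9906


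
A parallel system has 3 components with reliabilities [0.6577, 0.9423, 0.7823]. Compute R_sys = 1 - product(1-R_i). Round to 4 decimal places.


Components: [0.6577, 0.9423, 0.7823]
(1 - 0.6577) = 0.3423, running product = 0.3423
(1 - 0.9423) = 0.0577, running product = 0.0198
(1 - 0.7823) = 0.2177, running product = 0.0043
Product of (1-R_i) = 0.0043
R_sys = 1 - 0.0043 = 0.9957

0.9957


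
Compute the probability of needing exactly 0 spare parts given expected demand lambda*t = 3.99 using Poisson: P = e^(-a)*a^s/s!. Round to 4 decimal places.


a = 3.99, s = 0
e^(-a) = e^(-3.99) = 0.0185
a^s = 3.99^0 = 1.0
s! = 1
P = 0.0185 * 1.0 / 1
P = 0.0185

0.0185


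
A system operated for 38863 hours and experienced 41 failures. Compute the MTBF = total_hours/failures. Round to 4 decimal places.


total_hours = 38863
failures = 41
MTBF = 38863 / 41
MTBF = 947.878

947.878


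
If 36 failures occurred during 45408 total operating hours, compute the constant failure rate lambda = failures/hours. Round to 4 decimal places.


failures = 36
total_hours = 45408
lambda = 36 / 45408
lambda = 0.0008

0.0008


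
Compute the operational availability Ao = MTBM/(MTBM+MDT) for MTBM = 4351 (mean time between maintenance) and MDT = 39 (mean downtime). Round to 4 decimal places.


MTBM = 4351
MDT = 39
MTBM + MDT = 4390
Ao = 4351 / 4390
Ao = 0.9911

0.9911


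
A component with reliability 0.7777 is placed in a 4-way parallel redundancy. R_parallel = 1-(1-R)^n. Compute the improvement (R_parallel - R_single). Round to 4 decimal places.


R_single = 0.7777, n = 4
1 - R_single = 0.2223
(1 - R_single)^n = 0.2223^4 = 0.0024
R_parallel = 1 - 0.0024 = 0.9976
Improvement = 0.9976 - 0.7777
Improvement = 0.2199

0.2199


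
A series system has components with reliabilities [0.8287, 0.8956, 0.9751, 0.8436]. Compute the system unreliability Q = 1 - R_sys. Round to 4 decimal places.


Components: [0.8287, 0.8956, 0.9751, 0.8436]
After component 1: product = 0.8287
After component 2: product = 0.7422
After component 3: product = 0.7237
After component 4: product = 0.6105
R_sys = 0.6105
Q = 1 - 0.6105 = 0.3895

0.3895


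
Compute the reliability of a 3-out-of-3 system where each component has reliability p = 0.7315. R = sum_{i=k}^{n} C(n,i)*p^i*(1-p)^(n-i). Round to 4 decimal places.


k = 3, n = 3, p = 0.7315
i=3: C(3,3)=1 * 0.7315^3 * 0.2685^0 = 0.3914
R = sum of terms = 0.3914

0.3914


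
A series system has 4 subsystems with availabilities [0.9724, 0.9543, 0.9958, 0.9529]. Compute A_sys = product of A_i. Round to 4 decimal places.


Subsystems: [0.9724, 0.9543, 0.9958, 0.9529]
After subsystem 1 (A=0.9724): product = 0.9724
After subsystem 2 (A=0.9543): product = 0.928
After subsystem 3 (A=0.9958): product = 0.9241
After subsystem 4 (A=0.9529): product = 0.8805
A_sys = 0.8805

0.8805


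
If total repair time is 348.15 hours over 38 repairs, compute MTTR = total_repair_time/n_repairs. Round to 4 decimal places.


total_repair_time = 348.15
n_repairs = 38
MTTR = 348.15 / 38
MTTR = 9.1618

9.1618


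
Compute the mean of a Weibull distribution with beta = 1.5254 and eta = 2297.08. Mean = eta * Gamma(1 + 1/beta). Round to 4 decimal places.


beta = 1.5254, eta = 2297.08
1/beta = 0.6556
1 + 1/beta = 1.6556
Gamma(1.6556) = 0.901
Mean = 2297.08 * 0.901
Mean = 2069.6023

2069.6023


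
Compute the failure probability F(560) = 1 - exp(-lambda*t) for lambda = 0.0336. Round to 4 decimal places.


lambda = 0.0336, t = 560
lambda * t = 18.816
exp(-18.816) = 0.0
F(t) = 1 - 0.0
F(t) = 1.0

1.0


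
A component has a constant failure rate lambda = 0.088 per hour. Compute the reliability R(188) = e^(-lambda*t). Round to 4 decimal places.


lambda = 0.088
t = 188
lambda * t = 16.544
R(t) = e^(-16.544)
R(t) = 0.0

0.0


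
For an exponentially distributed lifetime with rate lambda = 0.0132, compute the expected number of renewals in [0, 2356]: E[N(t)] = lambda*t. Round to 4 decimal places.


lambda = 0.0132
t = 2356
E[N(t)] = lambda * t
E[N(t)] = 0.0132 * 2356
E[N(t)] = 31.0992

31.0992


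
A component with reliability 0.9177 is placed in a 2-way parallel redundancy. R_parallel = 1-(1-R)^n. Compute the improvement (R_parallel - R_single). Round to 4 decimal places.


R_single = 0.9177, n = 2
1 - R_single = 0.0823
(1 - R_single)^n = 0.0823^2 = 0.0068
R_parallel = 1 - 0.0068 = 0.9932
Improvement = 0.9932 - 0.9177
Improvement = 0.0755

0.0755


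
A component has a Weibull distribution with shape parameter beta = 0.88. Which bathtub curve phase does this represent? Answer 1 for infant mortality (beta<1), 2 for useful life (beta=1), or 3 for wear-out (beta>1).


beta = 0.88
Compare beta to 1:
beta < 1 => infant mortality (phase 1)
beta = 1 => useful life (phase 2)
beta > 1 => wear-out (phase 3)
Since beta = 0.88, this is infant mortality (decreasing failure rate)
Phase = 1

1


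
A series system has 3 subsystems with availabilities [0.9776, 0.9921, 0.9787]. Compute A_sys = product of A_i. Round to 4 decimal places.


Subsystems: [0.9776, 0.9921, 0.9787]
After subsystem 1 (A=0.9776): product = 0.9776
After subsystem 2 (A=0.9921): product = 0.9699
After subsystem 3 (A=0.9787): product = 0.9492
A_sys = 0.9492

0.9492


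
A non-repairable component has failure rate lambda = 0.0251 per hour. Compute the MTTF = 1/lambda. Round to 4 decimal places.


lambda = 0.0251
MTTF = 1 / 0.0251
MTTF = 39.8406

39.8406


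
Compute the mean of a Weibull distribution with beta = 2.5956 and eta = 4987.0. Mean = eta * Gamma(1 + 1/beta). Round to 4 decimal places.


beta = 2.5956, eta = 4987.0
1/beta = 0.3853
1 + 1/beta = 1.3853
Gamma(1.3853) = 0.8882
Mean = 4987.0 * 0.8882
Mean = 4429.2832

4429.2832


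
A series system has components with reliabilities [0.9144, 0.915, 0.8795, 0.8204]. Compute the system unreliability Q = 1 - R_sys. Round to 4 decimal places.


Components: [0.9144, 0.915, 0.8795, 0.8204]
After component 1: product = 0.9144
After component 2: product = 0.8367
After component 3: product = 0.7359
After component 4: product = 0.6037
R_sys = 0.6037
Q = 1 - 0.6037 = 0.3963

0.3963


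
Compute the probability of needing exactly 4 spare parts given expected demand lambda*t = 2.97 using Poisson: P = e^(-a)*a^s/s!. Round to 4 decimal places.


a = 2.97, s = 4
e^(-a) = e^(-2.97) = 0.0513
a^s = 2.97^4 = 77.8083
s! = 24
P = 0.0513 * 77.8083 / 24
P = 0.1663

0.1663


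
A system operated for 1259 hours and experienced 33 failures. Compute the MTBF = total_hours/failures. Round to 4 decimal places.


total_hours = 1259
failures = 33
MTBF = 1259 / 33
MTBF = 38.1515

38.1515


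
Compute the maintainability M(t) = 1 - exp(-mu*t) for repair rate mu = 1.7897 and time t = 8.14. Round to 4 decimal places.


mu = 1.7897, t = 8.14
mu * t = 1.7897 * 8.14 = 14.5682
exp(-14.5682) = 0.0
M(t) = 1 - 0.0
M(t) = 1.0

1.0


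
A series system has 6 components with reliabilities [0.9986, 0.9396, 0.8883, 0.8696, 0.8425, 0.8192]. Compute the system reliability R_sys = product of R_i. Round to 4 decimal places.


Components: [0.9986, 0.9396, 0.8883, 0.8696, 0.8425, 0.8192]
After component 1 (R=0.9986): product = 0.9986
After component 2 (R=0.9396): product = 0.9383
After component 3 (R=0.8883): product = 0.8335
After component 4 (R=0.8696): product = 0.7248
After component 5 (R=0.8425): product = 0.6106
After component 6 (R=0.8192): product = 0.5002
R_sys = 0.5002

0.5002


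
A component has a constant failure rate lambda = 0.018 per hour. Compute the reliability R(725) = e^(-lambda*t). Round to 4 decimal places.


lambda = 0.018
t = 725
lambda * t = 13.05
R(t) = e^(-13.05)
R(t) = 0.0

0.0


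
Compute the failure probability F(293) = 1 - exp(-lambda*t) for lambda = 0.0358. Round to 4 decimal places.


lambda = 0.0358, t = 293
lambda * t = 10.4894
exp(-10.4894) = 0.0
F(t) = 1 - 0.0
F(t) = 1.0

1.0


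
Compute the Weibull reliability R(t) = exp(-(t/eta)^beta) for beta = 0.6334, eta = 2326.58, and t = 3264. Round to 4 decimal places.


beta = 0.6334, eta = 2326.58, t = 3264
t/eta = 3264 / 2326.58 = 1.4029
(t/eta)^beta = 1.4029^0.6334 = 1.2392
R(t) = exp(-1.2392)
R(t) = 0.2896

0.2896


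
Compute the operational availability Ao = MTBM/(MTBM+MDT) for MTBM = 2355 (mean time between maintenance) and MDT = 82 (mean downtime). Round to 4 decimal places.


MTBM = 2355
MDT = 82
MTBM + MDT = 2437
Ao = 2355 / 2437
Ao = 0.9664

0.9664


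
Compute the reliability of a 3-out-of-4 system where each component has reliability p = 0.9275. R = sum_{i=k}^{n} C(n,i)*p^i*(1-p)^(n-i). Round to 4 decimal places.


k = 3, n = 4, p = 0.9275
i=3: C(4,3)=4 * 0.9275^3 * 0.0725^1 = 0.2314
i=4: C(4,4)=1 * 0.9275^4 * 0.0725^0 = 0.74
R = sum of terms = 0.9714

0.9714


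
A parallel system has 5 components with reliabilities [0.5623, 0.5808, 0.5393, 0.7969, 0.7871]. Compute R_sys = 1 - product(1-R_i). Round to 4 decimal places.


Components: [0.5623, 0.5808, 0.5393, 0.7969, 0.7871]
(1 - 0.5623) = 0.4377, running product = 0.4377
(1 - 0.5808) = 0.4192, running product = 0.1835
(1 - 0.5393) = 0.4607, running product = 0.0845
(1 - 0.7969) = 0.2031, running product = 0.0172
(1 - 0.7871) = 0.2129, running product = 0.0037
Product of (1-R_i) = 0.0037
R_sys = 1 - 0.0037 = 0.9963

0.9963


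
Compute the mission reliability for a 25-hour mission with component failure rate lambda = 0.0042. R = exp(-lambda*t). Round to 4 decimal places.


lambda = 0.0042
mission_time = 25
lambda * t = 0.0042 * 25 = 0.105
R = exp(-0.105)
R = 0.9003

0.9003


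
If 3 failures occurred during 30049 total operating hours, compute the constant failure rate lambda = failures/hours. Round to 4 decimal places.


failures = 3
total_hours = 30049
lambda = 3 / 30049
lambda = 0.0001

0.0001


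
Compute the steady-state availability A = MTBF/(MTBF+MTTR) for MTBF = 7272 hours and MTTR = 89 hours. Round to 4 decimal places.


MTBF = 7272
MTTR = 89
MTBF + MTTR = 7361
A = 7272 / 7361
A = 0.9879

0.9879


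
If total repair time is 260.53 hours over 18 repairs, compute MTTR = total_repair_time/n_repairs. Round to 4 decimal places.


total_repair_time = 260.53
n_repairs = 18
MTTR = 260.53 / 18
MTTR = 14.4739

14.4739


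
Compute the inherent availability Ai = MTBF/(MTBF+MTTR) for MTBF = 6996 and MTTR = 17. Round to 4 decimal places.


MTBF = 6996
MTTR = 17
MTBF + MTTR = 7013
Ai = 6996 / 7013
Ai = 0.9976

0.9976


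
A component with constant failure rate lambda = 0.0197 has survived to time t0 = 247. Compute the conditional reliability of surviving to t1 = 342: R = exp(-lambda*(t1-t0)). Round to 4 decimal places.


lambda = 0.0197
t0 = 247, t1 = 342
t1 - t0 = 95
lambda * (t1-t0) = 0.0197 * 95 = 1.8715
R = exp(-1.8715)
R = 0.1539

0.1539


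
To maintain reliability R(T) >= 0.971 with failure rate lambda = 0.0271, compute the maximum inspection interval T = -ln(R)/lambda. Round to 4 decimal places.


R_target = 0.971
lambda = 0.0271
-ln(0.971) = 0.0294
T = 0.0294 / 0.0271
T = 1.0859

1.0859


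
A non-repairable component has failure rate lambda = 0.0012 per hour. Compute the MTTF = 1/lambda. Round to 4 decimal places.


lambda = 0.0012
MTTF = 1 / 0.0012
MTTF = 833.3333

833.3333


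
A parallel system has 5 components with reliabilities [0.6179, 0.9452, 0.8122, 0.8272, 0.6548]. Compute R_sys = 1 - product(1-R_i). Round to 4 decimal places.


Components: [0.6179, 0.9452, 0.8122, 0.8272, 0.6548]
(1 - 0.6179) = 0.3821, running product = 0.3821
(1 - 0.9452) = 0.0548, running product = 0.0209
(1 - 0.8122) = 0.1878, running product = 0.0039
(1 - 0.8272) = 0.1728, running product = 0.0007
(1 - 0.6548) = 0.3452, running product = 0.0002
Product of (1-R_i) = 0.0002
R_sys = 1 - 0.0002 = 0.9998

0.9998


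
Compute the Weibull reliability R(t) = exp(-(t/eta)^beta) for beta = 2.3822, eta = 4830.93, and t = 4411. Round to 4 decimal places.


beta = 2.3822, eta = 4830.93, t = 4411
t/eta = 4411 / 4830.93 = 0.9131
(t/eta)^beta = 0.9131^2.3822 = 0.8052
R(t) = exp(-0.8052)
R(t) = 0.447

0.447


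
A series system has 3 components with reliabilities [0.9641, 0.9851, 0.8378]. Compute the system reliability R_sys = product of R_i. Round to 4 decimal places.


Components: [0.9641, 0.9851, 0.8378]
After component 1 (R=0.9641): product = 0.9641
After component 2 (R=0.9851): product = 0.9497
After component 3 (R=0.8378): product = 0.7957
R_sys = 0.7957

0.7957


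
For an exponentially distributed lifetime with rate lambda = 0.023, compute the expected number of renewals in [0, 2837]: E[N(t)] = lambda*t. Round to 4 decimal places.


lambda = 0.023
t = 2837
E[N(t)] = lambda * t
E[N(t)] = 0.023 * 2837
E[N(t)] = 65.251

65.251


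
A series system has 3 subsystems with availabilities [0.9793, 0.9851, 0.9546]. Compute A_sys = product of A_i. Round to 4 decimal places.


Subsystems: [0.9793, 0.9851, 0.9546]
After subsystem 1 (A=0.9793): product = 0.9793
After subsystem 2 (A=0.9851): product = 0.9647
After subsystem 3 (A=0.9546): product = 0.9209
A_sys = 0.9209

0.9209


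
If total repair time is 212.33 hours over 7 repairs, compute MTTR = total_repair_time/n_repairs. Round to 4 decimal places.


total_repair_time = 212.33
n_repairs = 7
MTTR = 212.33 / 7
MTTR = 30.3329

30.3329


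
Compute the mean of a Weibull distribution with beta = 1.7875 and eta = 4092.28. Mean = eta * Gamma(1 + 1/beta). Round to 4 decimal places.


beta = 1.7875, eta = 4092.28
1/beta = 0.5594
1 + 1/beta = 1.5594
Gamma(1.5594) = 0.8896
Mean = 4092.28 * 0.8896
Mean = 3640.4676

3640.4676


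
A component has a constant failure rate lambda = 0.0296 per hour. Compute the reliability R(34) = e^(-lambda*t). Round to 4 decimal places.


lambda = 0.0296
t = 34
lambda * t = 1.0064
R(t) = e^(-1.0064)
R(t) = 0.3655

0.3655


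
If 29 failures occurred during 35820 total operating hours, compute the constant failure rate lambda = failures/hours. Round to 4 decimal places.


failures = 29
total_hours = 35820
lambda = 29 / 35820
lambda = 0.0008

0.0008


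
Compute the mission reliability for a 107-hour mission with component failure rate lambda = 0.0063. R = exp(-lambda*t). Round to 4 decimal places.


lambda = 0.0063
mission_time = 107
lambda * t = 0.0063 * 107 = 0.6741
R = exp(-0.6741)
R = 0.5096

0.5096


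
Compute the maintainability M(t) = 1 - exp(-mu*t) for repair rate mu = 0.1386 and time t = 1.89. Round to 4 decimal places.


mu = 0.1386, t = 1.89
mu * t = 0.1386 * 1.89 = 0.262
exp(-0.262) = 0.7695
M(t) = 1 - 0.7695
M(t) = 0.2305

0.2305


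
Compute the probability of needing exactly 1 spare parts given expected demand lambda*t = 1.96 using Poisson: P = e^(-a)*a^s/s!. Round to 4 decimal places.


a = 1.96, s = 1
e^(-a) = e^(-1.96) = 0.1409
a^s = 1.96^1 = 1.96
s! = 1
P = 0.1409 * 1.96 / 1
P = 0.2761

0.2761


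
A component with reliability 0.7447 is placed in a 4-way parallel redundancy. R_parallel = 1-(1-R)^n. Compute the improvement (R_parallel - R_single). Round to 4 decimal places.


R_single = 0.7447, n = 4
1 - R_single = 0.2553
(1 - R_single)^n = 0.2553^4 = 0.0042
R_parallel = 1 - 0.0042 = 0.9958
Improvement = 0.9958 - 0.7447
Improvement = 0.2511

0.2511


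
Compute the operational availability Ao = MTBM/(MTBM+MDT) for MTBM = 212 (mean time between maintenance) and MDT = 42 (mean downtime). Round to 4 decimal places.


MTBM = 212
MDT = 42
MTBM + MDT = 254
Ao = 212 / 254
Ao = 0.8346

0.8346


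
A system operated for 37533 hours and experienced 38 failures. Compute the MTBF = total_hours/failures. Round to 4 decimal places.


total_hours = 37533
failures = 38
MTBF = 37533 / 38
MTBF = 987.7105

987.7105


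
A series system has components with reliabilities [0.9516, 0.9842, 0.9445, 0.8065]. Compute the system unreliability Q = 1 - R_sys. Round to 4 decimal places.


Components: [0.9516, 0.9842, 0.9445, 0.8065]
After component 1: product = 0.9516
After component 2: product = 0.9366
After component 3: product = 0.8846
After component 4: product = 0.7134
R_sys = 0.7134
Q = 1 - 0.7134 = 0.2866

0.2866


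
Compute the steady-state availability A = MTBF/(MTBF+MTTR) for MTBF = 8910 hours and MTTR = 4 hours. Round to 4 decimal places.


MTBF = 8910
MTTR = 4
MTBF + MTTR = 8914
A = 8910 / 8914
A = 0.9996

0.9996


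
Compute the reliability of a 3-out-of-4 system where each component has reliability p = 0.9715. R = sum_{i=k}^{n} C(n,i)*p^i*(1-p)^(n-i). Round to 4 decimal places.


k = 3, n = 4, p = 0.9715
i=3: C(4,3)=4 * 0.9715^3 * 0.0285^1 = 0.1045
i=4: C(4,4)=1 * 0.9715^4 * 0.0285^0 = 0.8908
R = sum of terms = 0.9953

0.9953


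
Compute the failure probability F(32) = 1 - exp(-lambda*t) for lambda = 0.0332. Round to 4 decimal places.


lambda = 0.0332, t = 32
lambda * t = 1.0624
exp(-1.0624) = 0.3456
F(t) = 1 - 0.3456
F(t) = 0.6544

0.6544


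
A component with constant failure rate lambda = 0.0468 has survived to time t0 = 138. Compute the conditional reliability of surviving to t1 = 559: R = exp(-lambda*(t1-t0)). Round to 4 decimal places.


lambda = 0.0468
t0 = 138, t1 = 559
t1 - t0 = 421
lambda * (t1-t0) = 0.0468 * 421 = 19.7028
R = exp(-19.7028)
R = 0.0

0.0


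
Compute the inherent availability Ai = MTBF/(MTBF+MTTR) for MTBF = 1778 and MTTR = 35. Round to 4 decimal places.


MTBF = 1778
MTTR = 35
MTBF + MTTR = 1813
Ai = 1778 / 1813
Ai = 0.9807

0.9807


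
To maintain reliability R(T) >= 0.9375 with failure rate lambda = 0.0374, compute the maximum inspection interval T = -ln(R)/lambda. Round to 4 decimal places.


R_target = 0.9375
lambda = 0.0374
-ln(0.9375) = 0.0645
T = 0.0645 / 0.0374
T = 1.7256

1.7256


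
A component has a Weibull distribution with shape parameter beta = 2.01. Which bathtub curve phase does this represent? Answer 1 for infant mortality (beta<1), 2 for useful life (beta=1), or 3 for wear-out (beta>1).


beta = 2.01
Compare beta to 1:
beta < 1 => infant mortality (phase 1)
beta = 1 => useful life (phase 2)
beta > 1 => wear-out (phase 3)
Since beta = 2.01, this is wear-out (increasing failure rate)
Phase = 3

3


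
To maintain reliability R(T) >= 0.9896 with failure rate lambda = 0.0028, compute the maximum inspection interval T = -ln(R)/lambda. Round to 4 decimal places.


R_target = 0.9896
lambda = 0.0028
-ln(0.9896) = 0.0105
T = 0.0105 / 0.0028
T = 3.7337

3.7337


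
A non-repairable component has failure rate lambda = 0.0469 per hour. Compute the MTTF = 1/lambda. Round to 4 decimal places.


lambda = 0.0469
MTTF = 1 / 0.0469
MTTF = 21.322

21.322


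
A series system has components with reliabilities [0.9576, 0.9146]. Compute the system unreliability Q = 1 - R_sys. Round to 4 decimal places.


Components: [0.9576, 0.9146]
After component 1: product = 0.9576
After component 2: product = 0.8758
R_sys = 0.8758
Q = 1 - 0.8758 = 0.1242

0.1242


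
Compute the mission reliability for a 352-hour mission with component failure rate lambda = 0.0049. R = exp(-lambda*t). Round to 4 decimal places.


lambda = 0.0049
mission_time = 352
lambda * t = 0.0049 * 352 = 1.7248
R = exp(-1.7248)
R = 0.1782

0.1782


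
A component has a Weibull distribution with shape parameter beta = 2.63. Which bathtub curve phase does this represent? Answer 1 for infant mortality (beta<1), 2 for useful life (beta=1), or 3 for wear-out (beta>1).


beta = 2.63
Compare beta to 1:
beta < 1 => infant mortality (phase 1)
beta = 1 => useful life (phase 2)
beta > 1 => wear-out (phase 3)
Since beta = 2.63, this is wear-out (increasing failure rate)
Phase = 3

3


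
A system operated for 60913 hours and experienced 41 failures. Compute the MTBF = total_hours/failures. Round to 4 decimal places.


total_hours = 60913
failures = 41
MTBF = 60913 / 41
MTBF = 1485.6829

1485.6829


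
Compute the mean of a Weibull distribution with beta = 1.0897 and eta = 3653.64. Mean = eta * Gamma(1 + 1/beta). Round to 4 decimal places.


beta = 1.0897, eta = 3653.64
1/beta = 0.9177
1 + 1/beta = 1.9177
Gamma(1.9177) = 0.9679
Mean = 3653.64 * 0.9679
Mean = 3536.5281

3536.5281


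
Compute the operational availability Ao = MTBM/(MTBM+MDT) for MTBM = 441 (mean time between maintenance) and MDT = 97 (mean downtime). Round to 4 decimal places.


MTBM = 441
MDT = 97
MTBM + MDT = 538
Ao = 441 / 538
Ao = 0.8197

0.8197


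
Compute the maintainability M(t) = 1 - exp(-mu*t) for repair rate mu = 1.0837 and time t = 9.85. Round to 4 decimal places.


mu = 1.0837, t = 9.85
mu * t = 1.0837 * 9.85 = 10.6744
exp(-10.6744) = 0.0
M(t) = 1 - 0.0
M(t) = 1.0

1.0


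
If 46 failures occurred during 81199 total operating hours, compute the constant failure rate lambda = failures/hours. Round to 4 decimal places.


failures = 46
total_hours = 81199
lambda = 46 / 81199
lambda = 0.0006

0.0006


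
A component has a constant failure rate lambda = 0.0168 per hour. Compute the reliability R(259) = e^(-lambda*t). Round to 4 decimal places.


lambda = 0.0168
t = 259
lambda * t = 4.3512
R(t) = e^(-4.3512)
R(t) = 0.0129

0.0129


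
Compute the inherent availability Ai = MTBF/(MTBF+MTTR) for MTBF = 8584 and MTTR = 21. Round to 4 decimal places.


MTBF = 8584
MTTR = 21
MTBF + MTTR = 8605
Ai = 8584 / 8605
Ai = 0.9976

0.9976


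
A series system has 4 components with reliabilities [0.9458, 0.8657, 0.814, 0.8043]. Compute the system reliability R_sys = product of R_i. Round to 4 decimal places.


Components: [0.9458, 0.8657, 0.814, 0.8043]
After component 1 (R=0.9458): product = 0.9458
After component 2 (R=0.8657): product = 0.8188
After component 3 (R=0.814): product = 0.6665
After component 4 (R=0.8043): product = 0.5361
R_sys = 0.5361

0.5361


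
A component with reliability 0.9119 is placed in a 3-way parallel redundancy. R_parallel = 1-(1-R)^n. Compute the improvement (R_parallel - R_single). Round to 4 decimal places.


R_single = 0.9119, n = 3
1 - R_single = 0.0881
(1 - R_single)^n = 0.0881^3 = 0.0007
R_parallel = 1 - 0.0007 = 0.9993
Improvement = 0.9993 - 0.9119
Improvement = 0.0874

0.0874


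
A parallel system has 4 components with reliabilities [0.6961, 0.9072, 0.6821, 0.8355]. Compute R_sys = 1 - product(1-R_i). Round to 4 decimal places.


Components: [0.6961, 0.9072, 0.6821, 0.8355]
(1 - 0.6961) = 0.3039, running product = 0.3039
(1 - 0.9072) = 0.0928, running product = 0.0282
(1 - 0.6821) = 0.3179, running product = 0.009
(1 - 0.8355) = 0.1645, running product = 0.0015
Product of (1-R_i) = 0.0015
R_sys = 1 - 0.0015 = 0.9985

0.9985


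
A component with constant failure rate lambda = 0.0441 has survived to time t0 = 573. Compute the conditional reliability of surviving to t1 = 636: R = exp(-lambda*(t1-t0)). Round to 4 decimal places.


lambda = 0.0441
t0 = 573, t1 = 636
t1 - t0 = 63
lambda * (t1-t0) = 0.0441 * 63 = 2.7783
R = exp(-2.7783)
R = 0.0621

0.0621


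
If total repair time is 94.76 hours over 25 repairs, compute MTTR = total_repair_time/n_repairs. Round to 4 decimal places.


total_repair_time = 94.76
n_repairs = 25
MTTR = 94.76 / 25
MTTR = 3.7904

3.7904


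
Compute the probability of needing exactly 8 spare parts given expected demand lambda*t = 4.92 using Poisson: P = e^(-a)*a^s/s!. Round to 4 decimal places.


a = 4.92, s = 8
e^(-a) = e^(-4.92) = 0.0073
a^s = 4.92^8 = 343337.1692
s! = 40320
P = 0.0073 * 343337.1692 / 40320
P = 0.0622

0.0622


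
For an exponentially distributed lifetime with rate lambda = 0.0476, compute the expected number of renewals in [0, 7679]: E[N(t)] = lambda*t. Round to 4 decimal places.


lambda = 0.0476
t = 7679
E[N(t)] = lambda * t
E[N(t)] = 0.0476 * 7679
E[N(t)] = 365.5204

365.5204


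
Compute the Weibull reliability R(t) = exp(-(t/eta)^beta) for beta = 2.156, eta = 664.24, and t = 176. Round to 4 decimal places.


beta = 2.156, eta = 664.24, t = 176
t/eta = 176 / 664.24 = 0.265
(t/eta)^beta = 0.265^2.156 = 0.0571
R(t) = exp(-0.0571)
R(t) = 0.9445

0.9445


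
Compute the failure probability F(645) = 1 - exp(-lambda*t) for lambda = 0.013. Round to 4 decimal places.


lambda = 0.013, t = 645
lambda * t = 8.385
exp(-8.385) = 0.0002
F(t) = 1 - 0.0002
F(t) = 0.9998

0.9998


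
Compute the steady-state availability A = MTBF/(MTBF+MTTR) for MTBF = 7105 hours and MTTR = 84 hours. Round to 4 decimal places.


MTBF = 7105
MTTR = 84
MTBF + MTTR = 7189
A = 7105 / 7189
A = 0.9883

0.9883


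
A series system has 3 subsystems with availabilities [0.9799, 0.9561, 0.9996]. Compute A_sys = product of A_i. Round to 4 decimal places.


Subsystems: [0.9799, 0.9561, 0.9996]
After subsystem 1 (A=0.9799): product = 0.9799
After subsystem 2 (A=0.9561): product = 0.9369
After subsystem 3 (A=0.9996): product = 0.9365
A_sys = 0.9365

0.9365


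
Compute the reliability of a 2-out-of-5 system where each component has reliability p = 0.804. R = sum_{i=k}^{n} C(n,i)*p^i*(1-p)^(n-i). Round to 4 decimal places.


k = 2, n = 5, p = 0.804
i=2: C(5,2)=10 * 0.804^2 * 0.196^3 = 0.0487
i=3: C(5,3)=10 * 0.804^3 * 0.196^2 = 0.1997
i=4: C(5,4)=5 * 0.804^4 * 0.196^1 = 0.4095
i=5: C(5,5)=1 * 0.804^5 * 0.196^0 = 0.336
R = sum of terms = 0.9938

0.9938


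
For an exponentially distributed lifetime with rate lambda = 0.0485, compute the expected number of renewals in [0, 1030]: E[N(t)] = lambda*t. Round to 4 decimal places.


lambda = 0.0485
t = 1030
E[N(t)] = lambda * t
E[N(t)] = 0.0485 * 1030
E[N(t)] = 49.955

49.955


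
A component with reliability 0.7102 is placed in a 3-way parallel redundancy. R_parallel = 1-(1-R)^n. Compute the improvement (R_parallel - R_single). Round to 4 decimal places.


R_single = 0.7102, n = 3
1 - R_single = 0.2898
(1 - R_single)^n = 0.2898^3 = 0.0243
R_parallel = 1 - 0.0243 = 0.9757
Improvement = 0.9757 - 0.7102
Improvement = 0.2655

0.2655


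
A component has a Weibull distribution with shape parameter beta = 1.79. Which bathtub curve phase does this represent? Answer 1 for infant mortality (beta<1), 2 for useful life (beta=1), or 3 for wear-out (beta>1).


beta = 1.79
Compare beta to 1:
beta < 1 => infant mortality (phase 1)
beta = 1 => useful life (phase 2)
beta > 1 => wear-out (phase 3)
Since beta = 1.79, this is wear-out (increasing failure rate)
Phase = 3

3


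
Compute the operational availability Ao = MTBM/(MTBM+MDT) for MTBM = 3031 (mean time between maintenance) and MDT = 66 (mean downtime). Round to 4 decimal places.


MTBM = 3031
MDT = 66
MTBM + MDT = 3097
Ao = 3031 / 3097
Ao = 0.9787

0.9787


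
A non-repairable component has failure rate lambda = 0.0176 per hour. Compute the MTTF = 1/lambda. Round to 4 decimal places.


lambda = 0.0176
MTTF = 1 / 0.0176
MTTF = 56.8182

56.8182


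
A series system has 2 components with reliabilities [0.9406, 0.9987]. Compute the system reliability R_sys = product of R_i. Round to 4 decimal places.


Components: [0.9406, 0.9987]
After component 1 (R=0.9406): product = 0.9406
After component 2 (R=0.9987): product = 0.9394
R_sys = 0.9394

0.9394


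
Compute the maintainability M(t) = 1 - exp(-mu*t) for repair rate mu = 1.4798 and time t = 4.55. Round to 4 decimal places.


mu = 1.4798, t = 4.55
mu * t = 1.4798 * 4.55 = 6.7331
exp(-6.7331) = 0.0012
M(t) = 1 - 0.0012
M(t) = 0.9988

0.9988


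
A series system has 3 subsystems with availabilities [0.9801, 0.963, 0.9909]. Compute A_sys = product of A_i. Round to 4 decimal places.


Subsystems: [0.9801, 0.963, 0.9909]
After subsystem 1 (A=0.9801): product = 0.9801
After subsystem 2 (A=0.963): product = 0.9438
After subsystem 3 (A=0.9909): product = 0.9352
A_sys = 0.9352

0.9352


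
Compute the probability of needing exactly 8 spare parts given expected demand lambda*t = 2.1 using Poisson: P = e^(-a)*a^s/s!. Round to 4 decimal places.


a = 2.1, s = 8
e^(-a) = e^(-2.1) = 0.1225
a^s = 2.1^8 = 378.2286
s! = 40320
P = 0.1225 * 378.2286 / 40320
P = 0.0011

0.0011


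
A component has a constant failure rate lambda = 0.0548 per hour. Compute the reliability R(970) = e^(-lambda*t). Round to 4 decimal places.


lambda = 0.0548
t = 970
lambda * t = 53.156
R(t) = e^(-53.156)
R(t) = 0.0

0.0


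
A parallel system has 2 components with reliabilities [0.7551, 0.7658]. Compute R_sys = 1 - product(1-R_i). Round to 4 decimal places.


Components: [0.7551, 0.7658]
(1 - 0.7551) = 0.2449, running product = 0.2449
(1 - 0.7658) = 0.2342, running product = 0.0574
Product of (1-R_i) = 0.0574
R_sys = 1 - 0.0574 = 0.9426

0.9426
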